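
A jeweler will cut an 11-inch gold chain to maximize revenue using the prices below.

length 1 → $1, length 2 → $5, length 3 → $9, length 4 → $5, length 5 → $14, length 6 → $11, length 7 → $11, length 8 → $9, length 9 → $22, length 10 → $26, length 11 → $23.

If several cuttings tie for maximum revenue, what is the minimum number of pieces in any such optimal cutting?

Consider every possible first cut. r[k] is the best of p[i]+r[k−i] over all sellable i≤k.
r[1] = 1
r[2] = max(1+1, 5+0) = 5
r[3] = max(1+5, 5+1, 9+0) = 9
r[4] = max(1+9, 5+5, 9+1, 5+0) = 10
r[5] = max(1+10, 5+9, 9+5, 5+1, 14+0) = 14
r[6] = max(1+14, 5+10, 9+9, 5+5, 14+1, 11+0) = 18
r[7] = max(1+18, 5+14, 9+10, …, 11+1, 11+0) = 19
r[8] = max(1+19, 5+18, 9+14, …, 11+1, 9+0) = 23
r[9] = max(1+23, 5+19, 9+18, …, 9+1, 22+0) = 27
r[10] = max(1+27, 5+23, 9+19, …, 22+1, 26+0) = 28
r[11] = max(1+28, 5+27, 9+23, …, 26+1, 23+0) = 32
Maximum revenue is $32.
Now minimize piece count subject to staying optimal: for each k, pieces[k] = 1 + min over i with p[i]+r[k−i]=r[k] of pieces[k−i].
pieces[8] = 2
pieces[9] = 3
pieces[10] = 2
pieces[11] = 3

3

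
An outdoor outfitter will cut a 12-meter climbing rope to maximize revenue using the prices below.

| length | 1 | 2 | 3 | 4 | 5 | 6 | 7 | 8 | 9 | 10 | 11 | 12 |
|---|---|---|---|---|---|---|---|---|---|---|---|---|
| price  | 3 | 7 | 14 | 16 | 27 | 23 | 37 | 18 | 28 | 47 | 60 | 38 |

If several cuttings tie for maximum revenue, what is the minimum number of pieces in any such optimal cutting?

Build r[k] bottom-up: r[k] = max over allowed piece i of (p[i] + r[k−i]).
r[1] = 3
r[2] = max(3+3, 7+0) = 7
r[3] = max(3+7, 7+3, 14+0) = 14
r[4] = max(3+14, 7+7, 14+3, 16+0) = 17
r[5] = max(3+17, 7+14, 14+7, 16+3, 27+0) = 27
r[6] = max(3+27, 7+17, 14+14, 16+7, 27+3, 23+0) = 30
r[7] = max(3+30, 7+27, 14+17, …, 23+3, 37+0) = 37
r[8] = max(3+37, 7+30, 14+27, …, 37+3, 18+0) = 41
r[9] = max(3+41, 7+37, 14+30, …, 18+3, 28+0) = 44
r[10] = max(3+44, 7+41, 14+37, …, 28+3, 47+0) = 54
r[11] = max(3+54, 7+44, 14+41, …, 47+3, 60+0) = 60
r[12] = max(3+60, 7+54, 14+44, …, 60+3, 38+0) = 64
Maximum revenue is €64.
Now minimize piece count subject to staying optimal: for each k, pieces[k] = 1 + min over i with p[i]+r[k−i]=r[k] of pieces[k−i].
pieces[9] = 2
pieces[10] = 2
pieces[11] = 1
pieces[12] = 2

2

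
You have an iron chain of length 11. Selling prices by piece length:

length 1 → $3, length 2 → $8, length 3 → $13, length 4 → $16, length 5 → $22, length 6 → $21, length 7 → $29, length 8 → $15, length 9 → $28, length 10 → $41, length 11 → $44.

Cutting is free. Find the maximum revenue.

Consider every possible first cut. R[k] is the best of p[i]+R[k−i] over all sellable i≤k.
R[1] = 3
R[2] = max(3+3, 8+0) = 8
R[3] = max(3+8, 8+3, 13+0) = 13
R[4] = max(3+13, 8+8, 13+3, 16+0) = 16
R[5] = max(3+16, 8+13, 13+8, 16+3, 22+0) = 22
R[6] = max(3+22, 8+16, 13+13, 16+8, 22+3, 21+0) = 26
R[7] = max(3+26, 8+22, 13+16, …, 21+3, 29+0) = 30
R[8] = max(3+30, 8+26, 13+22, …, 29+3, 15+0) = 35
R[9] = max(3+35, 8+30, 13+26, …, 15+3, 28+0) = 39
R[10] = max(3+39, 8+35, 13+30, …, 28+3, 41+0) = 44
R[11] = max(3+44, 8+39, 13+35, …, 41+3, 44+0) = 48
One optimal cutting: 5 + 3 + 3 → $22 + $13 + $13 = $48.

48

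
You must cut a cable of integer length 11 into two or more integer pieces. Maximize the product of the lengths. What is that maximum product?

Define prod[k] = max over 1≤i<k of i · max(k−i, prod[k−i]); the inner max lets the remainder stay uncut if that's better.
prod[2] = 1×max(1,0) = 1×1 = 1
prod[3] = 1×max(2,1) = 1×2 = 2
prod[4] = 2×max(2,1) = 2×2 = 4
prod[5] = 2×max(3,2) = 2×3 = 6
prod[6] = 3×max(3,2) = 3×3 = 9
prod[7] = 2×max(5,6) = 2×6 = 12
prod[8] = 2×max(6,9) = 2×9 = 18
prod[9] = 3×max(6,9) = 3×9 = 27
prod[10] = 2×max(8,18) = 2×18 = 36
prod[11] = 2×max(9,27) = 2×27 = 54
One optimal split: 3 + 3 + 3 + 2; product 3×3×3×2 = 54.

54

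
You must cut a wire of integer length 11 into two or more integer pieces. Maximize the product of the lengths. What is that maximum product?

Fill P[k] for k=2..11: at each k try every first piece i and multiply by the better of (k−i) uncut or P[k−i].
P[2] = 1·max(1,0) = 1·1 = 1
P[3] = 1·max(2,1) = 1·2 = 2
P[4] = 2·max(2,1) = 2·2 = 4
P[5] = 2·max(3,2) = 2·3 = 6
P[6] = 3·max(3,2) = 3·3 = 9
P[7] = 2·max(5,6) = 2·6 = 12
P[8] = 2·max(6,9) = 2·9 = 18
P[9] = 3·max(6,9) = 3·9 = 27
P[10] = 2·max(8,18) = 2·18 = 36
P[11] = 2·max(9,27) = 2·27 = 54
One optimal split: 3 + 3 + 3 + 2; product 3·3·3·2 = 54.

54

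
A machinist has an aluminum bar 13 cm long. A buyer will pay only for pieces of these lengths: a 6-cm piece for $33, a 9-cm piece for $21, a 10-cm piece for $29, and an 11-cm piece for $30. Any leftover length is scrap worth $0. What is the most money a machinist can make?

66

Let best[k] be the best obtainable value from length k. For each k, try every first piece i and keep the best of price[i] + best[k−i].
best[1] = 0
best[2] = 0
best[3] = 0
best[4] = 0
best[5] = 0
best[6] = 33
best[7] = 33
best[8] = 33
best[9] = max(33+0, 21+0) = 33
best[10] = max(33+0, 21+0, 29+0) = 33
best[11] = max(33+0, 21+0, 29+0, 30+0) = 33
best[12] = max(33+33, 21+0, 29+0, 30+0) = 66
best[13] = max(33+33, 21+0, 29+0, 30+0) = 66
One optimal cutting: pieces 6 + 6 with 1 cm of scrap → $66.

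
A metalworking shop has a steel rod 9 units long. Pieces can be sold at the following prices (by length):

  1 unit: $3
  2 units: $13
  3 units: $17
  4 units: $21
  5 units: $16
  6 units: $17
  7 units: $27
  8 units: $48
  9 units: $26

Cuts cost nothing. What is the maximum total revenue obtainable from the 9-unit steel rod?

56

Let v[k] be the best obtainable value from length k. For each k, try every first piece i and keep the best of price[i] + v[k−i].
v[1] = 3
v[2] = max(3+3, 13+0) = 13
v[3] = max(3+13, 13+3, 17+0) = 17
v[4] = max(3+17, 13+13, 17+3, 21+0) = 26
v[5] = max(3+26, 13+17, 17+13, 21+3, 16+0) = 30
v[6] = max(3+30, 13+26, 17+17, 21+13, 16+3, 17+0) = 39
v[7] = max(3+39, 13+30, 17+26, …, 17+3, 27+0) = 43
v[8] = max(3+43, 13+39, 17+30, …, 27+3, 48+0) = 52
v[9] = max(3+52, 13+43, 17+39, …, 48+3, 26+0) = 56
One optimal cutting: 3 + 2 + 2 + 2 → $17 + $13 + $13 + $13 = $56.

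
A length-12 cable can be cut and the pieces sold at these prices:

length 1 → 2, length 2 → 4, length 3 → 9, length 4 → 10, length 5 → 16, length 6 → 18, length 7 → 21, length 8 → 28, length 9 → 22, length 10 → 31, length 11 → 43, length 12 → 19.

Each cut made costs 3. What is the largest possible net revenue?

Consider every possible first cut. r[k] is the best of p[i]+r[k−i] over all sellable i≤k, charging 3 whenever i<k.
r[1] = 2
r[2] = 4
r[3] = 9
r[4] = 10
r[5] = 16
r[6] = 18
r[7] = 21
r[8] = 28
r[9] = 27  (first piece 1, then r[8]=28)
r[10] = 31
r[11] = 43
r[12] = 42  (first piece 1, then r[11]=43)
One optimal plan: pieces 11 + 1 (1 cut) → 45 − 3 = 42.

42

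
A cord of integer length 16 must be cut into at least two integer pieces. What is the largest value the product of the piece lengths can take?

324

Let P[k] be the best product for length k (with at least one cut). For each first piece i, the rest contributes max(k−i, P[k−i]).
Small cases: P[2]=1, P[3]=2, P[4]=4, P[5]=6, P[6]=9, P[7]=12, P[8]=18, P[9]=27, P[10]=36.
P[11] = 2·max(9,27) = 2·27 = 54
P[12] = 3·max(9,27) = 3·27 = 81
P[13] = 2·max(11,54) = 2·54 = 108
P[14] = 2·max(12,81) = 2·81 = 162
P[15] = 3·max(12,81) = 3·81 = 243
P[16] = 2·max(14,162) = 2·162 = 324
One optimal split: 3 + 3 + 3 + 3 + 2 + 2; product 3·3·3·3·2·2 = 324.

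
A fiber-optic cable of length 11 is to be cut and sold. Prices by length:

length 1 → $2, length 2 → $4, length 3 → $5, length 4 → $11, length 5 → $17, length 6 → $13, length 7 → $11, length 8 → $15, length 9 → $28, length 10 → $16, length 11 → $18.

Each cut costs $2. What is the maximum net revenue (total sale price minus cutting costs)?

Consider every possible first cut. v[k] is the best of p[i]+v[k−i] over all sellable i≤k, charging 2 whenever i<k.
v[1] = 2
v[2] = 4
v[3] = 5
v[4] = 11
v[5] = 17
v[6] = 17  (first piece 1, then v[5]=17)
v[7] = 19  (first piece 2, then v[5]=17)
v[8] = 20  (first piece 3, then v[5]=17)
v[9] = 28
v[10] = 32  (first piece 5, then v[5]=17)
v[11] = 32  (first piece 1, then v[10]=32)
One optimal plan: pieces 5 + 5 + 1 (2 cuts) → $36 − $4 = $32.

32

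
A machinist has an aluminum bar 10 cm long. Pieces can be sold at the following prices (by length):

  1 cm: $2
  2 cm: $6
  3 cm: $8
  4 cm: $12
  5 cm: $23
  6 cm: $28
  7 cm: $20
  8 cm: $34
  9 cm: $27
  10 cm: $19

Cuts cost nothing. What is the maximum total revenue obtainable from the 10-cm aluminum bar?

46

Consider every possible first cut. best[k] is the best of p[i]+best[k−i] over all sellable i≤k.
best[1] = 2
best[2] = max(2+2, 6+0) = 6
best[3] = max(2+6, 6+2, 8+0) = 8
best[4] = max(2+8, 6+6, 8+2, 12+0) = 12
best[5] = max(2+12, 6+8, 8+6, 12+2, 23+0) = 23
best[6] = max(2+23, 6+12, 8+8, 12+6, 23+2, 28+0) = 28
best[7] = max(2+28, 6+23, 8+12, …, 28+2, 20+0) = 30
best[8] = max(2+30, 6+28, 8+23, …, 20+2, 34+0) = 34
best[9] = max(2+34, 6+30, 8+28, …, 34+2, 27+0) = 36
best[10] = max(2+36, 6+34, 8+30, …, 27+2, 19+0) = 46
One optimal cutting: 5 + 5 → $23 + $23 = $46.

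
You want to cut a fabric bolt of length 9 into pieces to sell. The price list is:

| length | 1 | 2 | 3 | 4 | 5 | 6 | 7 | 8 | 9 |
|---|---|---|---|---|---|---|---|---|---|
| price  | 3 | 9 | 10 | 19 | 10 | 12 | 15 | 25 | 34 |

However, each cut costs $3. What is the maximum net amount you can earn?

Let net[k] be the best obtainable value from length k. For each k, try every first piece i and keep the best of price[i] + net[k−i] minus the 3 cut fee when i<k.
net[1] = 3
net[2] = 9
net[3] = 10
net[4] = 19
net[5] = 19  (first piece 1, then net[4]=19)
net[6] = 25  (first piece 2, then net[4]=19)
net[7] = 26  (first piece 3, then net[4]=19)
net[8] = 35  (first piece 4, then net[4]=19)
net[9] = 35  (first piece 1, then net[8]=35)
One optimal plan: pieces 4 + 4 + 1 (2 cuts) → $41 − $6 = $35.

35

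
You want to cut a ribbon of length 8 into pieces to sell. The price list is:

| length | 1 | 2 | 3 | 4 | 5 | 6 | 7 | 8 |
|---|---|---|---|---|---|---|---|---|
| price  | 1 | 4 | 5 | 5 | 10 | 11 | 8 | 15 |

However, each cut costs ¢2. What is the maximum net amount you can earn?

Consider every possible first cut. net[k] is the best of p[i]+net[k−i] over all sellable i≤k, charging 2 whenever i<k.
net[1] = 1
net[2] = max(1+1-2, 4+0) = 4
net[3] = max(1+4-2, 4+1-2, 5+0) = 5
net[4] = max(1+5-2, 4+4-2, 5+1-2, 5+0) = 6
net[5] = max(1+6-2, 4+5-2, 5+4-2, 5+1-2, 10+0) = 10
net[6] = max(1+10-2, 4+6-2, 5+5-2, 5+4-2, 10+1-2, 11+0) = 11
net[7] = max(1+11-2, 4+10-2, 5+6-2, …, 11+1-2, 8+0) = 12
net[8] = max(1+12-2, 4+11-2, 5+10-2, …, 8+1-2, 15+0) = 15
Best is to make no cuts and sell whole for ¢15.

15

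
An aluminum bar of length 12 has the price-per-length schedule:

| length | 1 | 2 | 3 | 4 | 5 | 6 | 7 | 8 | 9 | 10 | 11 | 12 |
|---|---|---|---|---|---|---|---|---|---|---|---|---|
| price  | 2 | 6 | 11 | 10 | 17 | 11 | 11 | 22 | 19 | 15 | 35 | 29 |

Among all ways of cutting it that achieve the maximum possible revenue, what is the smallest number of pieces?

Build r[k] bottom-up: r[k] = max over allowed piece i of (p[i] + r[k−i]).
r[1] = 2
r[2] = max(2+2, 6+0) = 6
r[3] = max(2+6, 6+2, 11+0) = 11
r[4] = max(2+11, 6+6, 11+2, 10+0) = 13
r[5] = max(2+13, 6+11, 11+6, 10+2, 17+0) = 17
r[6] = max(2+17, 6+13, 11+11, 10+6, 17+2, 11+0) = 22
r[7] = max(2+22, 6+17, 11+13, …, 11+2, 11+0) = 24
r[8] = max(2+24, 6+22, 11+17, …, 11+2, 22+0) = 28
r[9] = max(2+28, 6+24, 11+22, …, 22+2, 19+0) = 33
r[10] = max(2+33, 6+28, 11+24, …, 19+2, 15+0) = 35
r[11] = max(2+35, 6+33, 11+28, …, 15+2, 35+0) = 39
r[12] = max(2+39, 6+35, 11+33, …, 35+2, 29+0) = 44
Maximum revenue is $44.
Now minimize piece count subject to staying optimal: for each k, pieces[k] = 1 + min over i with p[i]+r[k−i]=r[k] of pieces[k−i].
pieces[9] = 3
pieces[10] = 4
pieces[11] = 3
pieces[12] = 4

4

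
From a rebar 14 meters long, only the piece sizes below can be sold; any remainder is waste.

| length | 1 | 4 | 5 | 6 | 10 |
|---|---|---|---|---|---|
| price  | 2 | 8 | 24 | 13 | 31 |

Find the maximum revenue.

Let r[k] be the best obtainable value from length k. For each k, try every first piece i and keep the best of price[i] + r[k−i].
r[1] = 2
r[2] = 4  (first piece 1, then r[1]=2)
r[3] = 6  (first piece 1, then r[2]=4)
r[4] = max(2+6, 8+0) = 8
r[5] = max(2+8, 8+2, 24+0) = 24
r[6] = max(2+24, 8+4, 24+2, 13+0) = 26
r[7] = max(2+26, 8+6, 24+4, 13+2) = 28
r[8] = max(2+28, 8+8, 24+6, 13+4) = 30
r[9] = max(2+30, 8+24, 24+8, 13+6) = 32
r[10] = max(2+32, 8+26, 24+24, 13+8, 31+0) = 48
r[11] = max(2+48, 8+28, 24+26, 13+24, 31+2) = 50
r[12] = max(2+50, 8+30, 24+28, 13+26, 31+4) = 52
r[13] = max(2+52, 8+32, 24+30, 13+28, 31+6) = 54
r[14] = max(2+54, 8+48, 24+32, 13+30, 31+8) = 56
One optimal cutting: 5 + 5 + 1 + 1 + 1 + 1 → ₹56.

56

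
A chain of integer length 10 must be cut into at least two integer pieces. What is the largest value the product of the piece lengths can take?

36

Define f[k] = max over 1≤i<k of i · max(k−i, f[k−i]); the inner max lets the remainder stay uncut if that's better.
f[2] = 1*max(1,0) = 1*1 = 1
f[3] = 1*max(2,1) = 1*2 = 2
f[4] = 2*max(2,1) = 2*2 = 4
f[5] = 2*max(3,2) = 2*3 = 6
f[6] = 3*max(3,2) = 3*3 = 9
f[7] = 2*max(5,6) = 2*6 = 12
f[8] = 2*max(6,9) = 2*9 = 18
f[9] = 3*max(6,9) = 3*9 = 27
f[10] = 2*max(8,18) = 2*18 = 36
One optimal split: 3 + 3 + 2 + 2; product 3*3*2*2 = 36.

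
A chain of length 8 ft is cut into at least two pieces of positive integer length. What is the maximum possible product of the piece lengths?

Let prod[k] be the best product for length k (with at least one cut). For each first piece i, the rest contributes max(k−i, prod[k−i]).
prod[2] = 1×max(1,0) = 1×1 = 1
prod[3] = max(1×2, 2×1) = 2
prod[4] = max(1×3, 2×2, 3×1) = 4
prod[5] = max(1×4, 2×3, 3×2, 4×1) = 6
prod[6] = max(1×6, 2×4, 3×3, 4×2, 5×1) = 9
prod[7] = max(1×9, 2×6, 3×4, 4×3, 5×2, 6×1) = 12
prod[8] = max(1×12, 2×9, 3×6, …, 6×2, 7×1) = 18
One optimal split: 3 + 3 + 2; product 3×3×2 = 18.

18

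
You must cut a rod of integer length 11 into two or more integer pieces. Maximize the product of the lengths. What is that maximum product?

Let m[k] be the best product for length k (with at least one cut). For each first piece i, the rest contributes max(k−i, m[k−i]).
m[2] = 1*max(1,0) = 1*1 = 1
m[3] = max(1*2, 2*1) = 2
m[4] = max(1*3, 2*2, 3*1) = 4
m[5] = max(1*4, 2*3, 3*2, 4*1) = 6
m[6] = max(1*6, 2*4, 3*3, 4*2, 5*1) = 9
m[7] = max(1*9, 2*6, 3*4, 4*3, 5*2, 6*1) = 12
m[8] = max(1*12, 2*9, 3*6, …, 6*2, 7*1) = 18
m[9] = max(1*18, 2*12, 3*9, …, 7*2, 8*1) = 27
m[10] = max(1*27, 2*18, 3*12, …, 8*2, 9*1) = 36
m[11] = max(1*36, 2*27, 3*18, …, 9*2, 10*1) = 54
One optimal split: 3 + 3 + 3 + 2; product 3*3*3*2 = 54.

54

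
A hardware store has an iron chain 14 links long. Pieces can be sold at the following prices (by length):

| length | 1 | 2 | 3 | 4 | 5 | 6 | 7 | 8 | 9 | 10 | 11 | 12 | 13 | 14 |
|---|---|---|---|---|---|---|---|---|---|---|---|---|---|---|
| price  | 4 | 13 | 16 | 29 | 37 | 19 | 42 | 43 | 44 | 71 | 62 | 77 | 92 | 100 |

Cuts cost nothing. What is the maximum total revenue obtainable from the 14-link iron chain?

Let v[k] be the best obtainable value from length k. For each k, try every first piece i and keep the best of price[i] + v[k−i].
v[1] = 4
v[2] = max(4+4, 13+0) = 13
v[3] = max(4+13, 13+4, 16+0) = 17
v[4] = max(4+17, 13+13, 16+4, 29+0) = 29
v[5] = max(4+29, 13+17, 16+13, 29+4, 37+0) = 37
v[6] = max(4+37, 13+29, 16+17, 29+13, 37+4, 19+0) = 42
v[7] = max(4+42, 13+37, 16+29, …, 19+4, 42+0) = 50
v[8] = max(4+50, 13+42, 16+37, …, 42+4, 43+0) = 58
v[9] = max(4+58, 13+50, 16+42, …, 43+4, 44+0) = 66
v[10] = max(4+66, 13+58, 16+50, …, 44+4, 71+0) = 74
v[11] = max(4+74, 13+66, 16+58, …, 71+4, 62+0) = 79
v[12] = max(4+79, 13+74, 16+66, …, 62+4, 77+0) = 87
v[13] = max(4+87, 13+79, 16+74, …, 77+4, 92+0) = 95
v[14] = max(4+95, 13+87, 16+79, …, 92+4, 100+0) = 103
One optimal cutting: 5 + 5 + 4 → $37 + $37 + $29 = $103.

103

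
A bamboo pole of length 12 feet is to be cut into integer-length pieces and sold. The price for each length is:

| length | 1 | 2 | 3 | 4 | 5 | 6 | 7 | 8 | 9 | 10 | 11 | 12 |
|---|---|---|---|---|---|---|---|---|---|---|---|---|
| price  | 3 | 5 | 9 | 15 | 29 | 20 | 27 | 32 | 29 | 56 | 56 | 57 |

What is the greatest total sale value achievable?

Consider every possible first cut. R[k] is the best of p[i]+R[k−i] over all sellable i≤k.
R[1] = 3
R[2] = max(3+3, 5+0) = 6
R[3] = max(3+6, 5+3, 9+0) = 9
R[4] = max(3+9, 5+6, 9+3, 15+0) = 15
R[5] = max(3+15, 5+9, 9+6, 15+3, 29+0) = 29
R[6] = max(3+29, 5+15, 9+9, 15+6, 29+3, 20+0) = 32
R[7] = max(3+32, 5+29, 9+15, …, 20+3, 27+0) = 35
R[8] = max(3+35, 5+32, 9+29, …, 27+3, 32+0) = 38
R[9] = max(3+38, 5+35, 9+32, …, 32+3, 29+0) = 44
R[10] = max(3+44, 5+38, 9+35, …, 29+3, 56+0) = 58
R[11] = max(3+58, 5+44, 9+38, …, 56+3, 56+0) = 61
R[12] = max(3+61, 5+58, 9+44, …, 56+3, 57+0) = 64
One optimal cutting: 5 + 5 + 1 + 1 → $29 + $29 + $3 + $3 = $64.

64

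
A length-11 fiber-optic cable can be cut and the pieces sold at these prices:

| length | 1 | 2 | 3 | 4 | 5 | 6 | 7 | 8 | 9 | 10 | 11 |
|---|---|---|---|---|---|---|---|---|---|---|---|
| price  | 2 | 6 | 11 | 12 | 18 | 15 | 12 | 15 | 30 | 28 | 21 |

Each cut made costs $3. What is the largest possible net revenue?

Let r[k] be the best obtainable value from length k. For each k, try every first piece i and keep the best of price[i] + r[k−i] minus the 3 cut fee when i<k.
r[1] = 2
r[2] = max(2+2-3, 6+0) = 6
r[3] = max(2+6-3, 6+2-3, 11+0) = 11
r[4] = max(2+11-3, 6+6-3, 11+2-3, 12+0) = 12
r[5] = max(2+12-3, 6+11-3, 11+6-3, 12+2-3, 18+0) = 18
r[6] = max(2+18-3, 6+12-3, 11+11-3, 12+6-3, 18+2-3, 15+0) = 19
r[7] = max(2+19-3, 6+18-3, 11+12-3, …, 15+2-3, 12+0) = 21
r[8] = max(2+21-3, 6+19-3, 11+18-3, …, 12+2-3, 15+0) = 26
r[9] = max(2+26-3, 6+21-3, 11+19-3, …, 15+2-3, 30+0) = 30
r[10] = max(2+30-3, 6+26-3, 11+21-3, …, 30+2-3, 28+0) = 33
r[11] = max(2+33-3, 6+30-3, 11+26-3, …, 28+2-3, 21+0) = 34
One optimal plan: pieces 5 + 3 + 3 (2 cuts) → $40 − $6 = $34.

34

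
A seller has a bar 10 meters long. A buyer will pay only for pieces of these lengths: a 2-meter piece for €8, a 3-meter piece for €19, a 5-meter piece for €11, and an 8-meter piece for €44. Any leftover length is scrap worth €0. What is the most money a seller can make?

57

Build best[k] bottom-up: best[k] = max over allowed piece i of (p[i] + best[k−i]).
best[1] = 0
best[2] = 8
best[3] = max(8+0, 19+0) = 19
best[4] = max(8+8, 19+0) = 19
best[5] = max(8+19, 19+8, 11+0) = 27
best[6] = max(8+19, 19+19, 11+0) = 38
best[7] = max(8+27, 19+19, 11+8) = 38
best[8] = max(8+38, 19+27, 11+19, 44+0) = 46
best[9] = max(8+38, 19+38, 11+19, 44+0) = 57
best[10] = max(8+46, 19+38, 11+27, 44+8) = 57
One optimal cutting: pieces 3 + 3 + 3 with 1 meter of scrap → €57.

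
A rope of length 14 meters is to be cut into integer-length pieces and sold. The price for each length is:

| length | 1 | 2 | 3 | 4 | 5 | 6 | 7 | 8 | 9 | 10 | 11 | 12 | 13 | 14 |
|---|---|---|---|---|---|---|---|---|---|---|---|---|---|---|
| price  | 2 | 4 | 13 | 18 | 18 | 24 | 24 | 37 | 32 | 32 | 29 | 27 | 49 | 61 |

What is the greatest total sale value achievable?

63

Let v[k] be the best obtainable value from length k. For each k, try every first piece i and keep the best of price[i] + v[k−i].
v[1] = 2
v[2] = 4  (first piece 1, then v[1]=2)
v[3] = 13
v[4] = 18
v[5] = 20  (first piece 1, then v[4]=18)
v[6] = 26  (first piece 3, then v[3]=13)
v[7] = 31  (first piece 3, then v[4]=18)
v[8] = 37
v[9] = 39  (first piece 1, then v[8]=37)
v[10] = 44  (first piece 3, then v[7]=31)
v[11] = 50  (first piece 3, then v[8]=37)
v[12] = 55  (first piece 4, then v[8]=37)
v[13] = 57  (first piece 1, then v[12]=55)
v[14] = 63  (first piece 3, then v[11]=50)
One optimal cutting: 8 + 3 + 3 → $37 + $13 + $13 = $63.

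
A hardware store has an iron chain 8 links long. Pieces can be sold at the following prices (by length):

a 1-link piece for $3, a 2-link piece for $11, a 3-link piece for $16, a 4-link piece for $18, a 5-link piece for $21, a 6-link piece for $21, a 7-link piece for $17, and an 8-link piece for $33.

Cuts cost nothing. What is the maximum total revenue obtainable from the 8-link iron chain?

Let best[k] be the best obtainable value from length k. For each k, try every first piece i and keep the best of price[i] + best[k−i].
best[1] = 3
best[2] = 11
best[3] = 16
best[4] = 22  (first piece 2, then best[2]=11)
best[5] = 27  (first piece 2, then best[3]=16)
best[6] = 33  (first piece 2, then best[4]=22)
best[7] = 38  (first piece 2, then best[5]=27)
best[8] = 44  (first piece 2, then best[6]=33)
One optimal cutting: 2 + 2 + 2 + 2 → $11 + $11 + $11 + $11 = $44.

44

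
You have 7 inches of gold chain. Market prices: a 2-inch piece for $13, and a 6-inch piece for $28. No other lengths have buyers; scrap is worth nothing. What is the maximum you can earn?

39

Build f[k] bottom-up: f[k] = max over allowed piece i of (p[i] + f[k−i]).
f[1] = 0
f[2] = 13
f[3] = 13
f[4] = 26  (first piece 2, then f[2]=13)
f[5] = 26
f[6] = 39  (first piece 2, then f[4]=26)
f[7] = 39
One optimal cutting: pieces 2 + 2 + 2 with 1 inch of scrap → $39.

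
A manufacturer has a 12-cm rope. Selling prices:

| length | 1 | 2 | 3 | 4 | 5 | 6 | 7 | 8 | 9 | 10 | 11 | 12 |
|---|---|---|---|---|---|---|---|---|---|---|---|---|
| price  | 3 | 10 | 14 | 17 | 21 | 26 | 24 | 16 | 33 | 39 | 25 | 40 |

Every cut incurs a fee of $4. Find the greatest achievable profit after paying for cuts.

48

Let net[k] be the best obtainable value from length k. For each k, try every first piece i and keep the best of price[i] + net[k−i] minus the 4 cut fee when i<k.
net[1] = 3
net[2] = 10
net[3] = 14
net[4] = 17
net[5] = 21
net[6] = 26
net[7] = 27  (first piece 2, then net[5]=21)
net[8] = 32  (first piece 2, then net[6]=26)
net[9] = 36  (first piece 3, then net[6]=26)
net[10] = 39  (first piece 4, then net[6]=26)
net[11] = 43  (first piece 5, then net[6]=26)
net[12] = 48  (first piece 6, then net[6]=26)
One optimal plan: pieces 6 + 6 (1 cut) → $52 − $4 = $48.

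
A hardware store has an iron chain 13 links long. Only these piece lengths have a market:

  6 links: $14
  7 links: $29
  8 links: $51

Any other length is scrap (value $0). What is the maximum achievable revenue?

Let best[k] be the best obtainable value from length k. For each k, try every first piece i and keep the best of price[i] + best[k−i].
best[1] = 0
best[2] = 0
best[3] = 0
best[4] = 0
best[5] = 0
best[6] = 14
best[7] = max(14+0, 29+0) = 29
best[8] = max(14+0, 29+0, 51+0) = 51
best[9] = max(14+0, 29+0, 51+0) = 51
best[10] = max(14+0, 29+0, 51+0) = 51
best[11] = max(14+0, 29+0, 51+0) = 51
best[12] = max(14+14, 29+0, 51+0) = 51
best[13] = max(14+29, 29+14, 51+0) = 51
One optimal cutting: pieces 8 with 5 links of scrap → $51.

51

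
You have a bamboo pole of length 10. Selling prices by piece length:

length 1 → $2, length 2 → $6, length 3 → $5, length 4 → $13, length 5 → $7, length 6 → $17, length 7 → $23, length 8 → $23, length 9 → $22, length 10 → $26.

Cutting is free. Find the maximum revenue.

32

Consider every possible first cut. r[k] is the best of p[i]+r[k−i] over all sellable i≤k.
r[1] = 2
r[2] = max(2+2, 6+0) = 6
r[3] = max(2+6, 6+2, 5+0) = 8
r[4] = max(2+8, 6+6, 5+2, 13+0) = 13
r[5] = max(2+13, 6+8, 5+6, 13+2, 7+0) = 15
r[6] = max(2+15, 6+13, 5+8, 13+6, 7+2, 17+0) = 19
r[7] = max(2+19, 6+15, 5+13, …, 17+2, 23+0) = 23
r[8] = max(2+23, 6+19, 5+15, …, 23+2, 23+0) = 26
r[9] = max(2+26, 6+23, 5+19, …, 23+2, 22+0) = 29
r[10] = max(2+29, 6+26, 5+23, …, 22+2, 26+0) = 32
One optimal cutting: 4 + 4 + 2 → $13 + $13 + $6 = $32.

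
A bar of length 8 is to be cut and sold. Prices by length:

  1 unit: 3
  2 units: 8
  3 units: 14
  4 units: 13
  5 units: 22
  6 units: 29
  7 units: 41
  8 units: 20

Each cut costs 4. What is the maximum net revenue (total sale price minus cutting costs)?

40

Build v[k] bottom-up: v[k] = max over allowed piece i of (p[i] + v[k−i]) − 4 per cut.
v[1] = 3
v[2] = max(3+3-4, 8+0) = 8
v[3] = max(3+8-4, 8+3-4, 14+0) = 14
v[4] = max(3+14-4, 8+8-4, 14+3-4, 13+0) = 13
v[5] = max(3+13-4, 8+14-4, 14+8-4, 13+3-4, 22+0) = 22
v[6] = max(3+22-4, 8+13-4, 14+14-4, 13+8-4, 22+3-4, 29+0) = 29
v[7] = max(3+29-4, 8+22-4, 14+13-4, …, 29+3-4, 41+0) = 41
v[8] = max(3+41-4, 8+29-4, 14+22-4, …, 41+3-4, 20+0) = 40
One optimal plan: pieces 7 + 1 (1 cut) → 44 − 4 = 40.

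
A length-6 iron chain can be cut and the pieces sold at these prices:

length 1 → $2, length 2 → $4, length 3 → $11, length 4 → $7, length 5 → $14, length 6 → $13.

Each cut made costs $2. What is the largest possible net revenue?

20

Let r[k] be the best obtainable value from length k. For each k, try every first piece i and keep the best of price[i] + r[k−i] minus the 2 cut fee when i<k.
r[1] = 2
r[2] = 4
r[3] = 11
r[4] = 11  (first piece 1, then r[3]=11)
r[5] = 14
r[6] = 20  (first piece 3, then r[3]=11)
One optimal plan: pieces 3 + 3 (1 cut) → $22 − $2 = $20.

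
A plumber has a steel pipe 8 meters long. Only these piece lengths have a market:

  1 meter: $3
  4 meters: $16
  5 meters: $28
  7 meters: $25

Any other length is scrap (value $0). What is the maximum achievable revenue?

Let f[k] be the best obtainable value from length k. For each k, try every first piece i and keep the best of price[i] + f[k−i].
f[1] = 3
f[2] = 6  (first piece 1, then f[1]=3)
f[3] = 9  (first piece 1, then f[2]=6)
f[4] = max(3+9, 16+0) = 16
f[5] = max(3+16, 16+3, 28+0) = 28
f[6] = max(3+28, 16+6, 28+3) = 31
f[7] = max(3+31, 16+9, 28+6, 25+0) = 34
f[8] = max(3+34, 16+16, 28+9, 25+3) = 37
One optimal cutting: 5 + 1 + 1 + 1 → $37.

37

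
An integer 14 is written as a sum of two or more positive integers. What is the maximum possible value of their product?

162

Fill f[k] for k=2..14: at each k try every first piece i and multiply by the better of (k−i) uncut or f[k−i].
f[2] = 1×max(1,0) = 1×1 = 1
f[3] = 1×max(2,1) = 1×2 = 2
f[4] = 2×max(2,1) = 2×2 = 4
f[5] = 2×max(3,2) = 2×3 = 6
f[6] = 3×max(3,2) = 3×3 = 9
f[7] = 2×max(5,6) = 2×6 = 12
f[8] = 2×max(6,9) = 2×9 = 18
f[9] = 3×max(6,9) = 3×9 = 27
f[10] = 2×max(8,18) = 2×18 = 36
f[11] = 2×max(9,27) = 2×27 = 54
f[12] = 3×max(9,27) = 3×27 = 81
f[13] = 2×max(11,54) = 2×54 = 108
f[14] = 2×max(12,81) = 2×81 = 162
One optimal split: 3 + 3 + 3 + 3 + 2; product 3×3×3×3×2 = 162.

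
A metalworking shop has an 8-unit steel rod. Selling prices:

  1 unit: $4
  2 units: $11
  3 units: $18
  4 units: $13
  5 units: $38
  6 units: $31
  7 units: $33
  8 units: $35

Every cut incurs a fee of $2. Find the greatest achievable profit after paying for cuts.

54

Consider every possible first cut. net[k] is the best of p[i]+net[k−i] over all sellable i≤k, charging 2 whenever i<k.
net[1] = 4
net[2] = max(4+4-2, 11+0) = 11
net[3] = max(4+11-2, 11+4-2, 18+0) = 18
net[4] = max(4+18-2, 11+11-2, 18+4-2, 13+0) = 20
net[5] = max(4+20-2, 11+18-2, 18+11-2, 13+4-2, 38+0) = 38
net[6] = max(4+38-2, 11+20-2, 18+18-2, 13+11-2, 38+4-2, 31+0) = 40
net[7] = max(4+40-2, 11+38-2, 18+20-2, …, 31+4-2, 33+0) = 47
net[8] = max(4+47-2, 11+40-2, 18+38-2, …, 33+4-2, 35+0) = 54
One optimal plan: pieces 5 + 3 (1 cut) → $56 − $2 = $54.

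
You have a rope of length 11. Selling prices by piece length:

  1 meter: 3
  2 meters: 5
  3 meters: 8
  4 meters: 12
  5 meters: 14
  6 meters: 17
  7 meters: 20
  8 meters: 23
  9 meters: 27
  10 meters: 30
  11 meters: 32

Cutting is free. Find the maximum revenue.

33

Let R[k] be the best obtainable value from length k. For each k, try every first piece i and keep the best of price[i] + R[k−i].
R[1] = 3
R[2] = max(3+3, 5+0) = 6
R[3] = max(3+6, 5+3, 8+0) = 9
R[4] = max(3+9, 5+6, 8+3, 12+0) = 12
R[5] = max(3+12, 5+9, 8+6, 12+3, 14+0) = 15
R[6] = max(3+15, 5+12, 8+9, 12+6, 14+3, 17+0) = 18
R[7] = max(3+18, 5+15, 8+12, …, 17+3, 20+0) = 21
R[8] = max(3+21, 5+18, 8+15, …, 20+3, 23+0) = 24
R[9] = max(3+24, 5+21, 8+18, …, 23+3, 27+0) = 27
R[10] = max(3+27, 5+24, 8+21, …, 27+3, 30+0) = 30
R[11] = max(3+30, 5+27, 8+24, …, 30+3, 32+0) = 33
One optimal cutting: 1 + 1 + 1 + 1 + 1 + 1 + 1 + 1 + 1 + 1 + 1 → 3 + 3 + 3 + 3 + 3 + 3 + 3 + 3 + 3 + 3 + 3 = 33.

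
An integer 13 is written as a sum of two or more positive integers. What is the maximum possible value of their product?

Let m[k] be the best product for length k (with at least one cut). For each first piece i, the rest contributes max(k−i, m[k−i]).
m[2] = 1×max(1,0) = 1×1 = 1
m[3] = 1×max(2,1) = 1×2 = 2
m[4] = 2×max(2,1) = 2×2 = 4
m[5] = 2×max(3,2) = 2×3 = 6
m[6] = 3×max(3,2) = 3×3 = 9
m[7] = 2×max(5,6) = 2×6 = 12
m[8] = 2×max(6,9) = 2×9 = 18
m[9] = 3×max(6,9) = 3×9 = 27
m[10] = 2×max(8,18) = 2×18 = 36
m[11] = 2×max(9,27) = 2×27 = 54
m[12] = 3×max(9,27) = 3×27 = 81
m[13] = 2×max(11,54) = 2×54 = 108
One optimal split: 3 + 3 + 3 + 2 + 2; product 3×3×3×2×2 = 108.

108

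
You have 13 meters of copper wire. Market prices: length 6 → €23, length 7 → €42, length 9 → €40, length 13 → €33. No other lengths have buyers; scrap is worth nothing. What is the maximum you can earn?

65

Consider every possible first cut. best[k] is the best of p[i]+best[k−i] over all sellable i≤k.
best[1] = 0
best[2] = 0
best[3] = 0
best[4] = 0
best[5] = 0
best[6] = 23
best[7] = max(23+0, 42+0) = 42
best[8] = max(23+0, 42+0) = 42
best[9] = max(23+0, 42+0, 40+0) = 42
best[10] = max(23+0, 42+0, 40+0) = 42
best[11] = max(23+0, 42+0, 40+0) = 42
best[12] = max(23+23, 42+0, 40+0) = 46
best[13] = max(23+42, 42+23, 40+0, 33+0) = 65
One optimal cutting: 7 + 6 → €65.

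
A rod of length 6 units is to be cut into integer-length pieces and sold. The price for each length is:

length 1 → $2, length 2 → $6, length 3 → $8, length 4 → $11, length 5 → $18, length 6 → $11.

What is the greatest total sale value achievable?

20

Consider every possible first cut. best[k] is the best of p[i]+best[k−i] over all sellable i≤k.
best[1] = 2
best[2] = 6
best[3] = 8  (first piece 1, then best[2]=6)
best[4] = 12  (first piece 2, then best[2]=6)
best[5] = 18
best[6] = 20  (first piece 1, then best[5]=18)
One optimal cutting: 5 + 1 → $18 + $2 = $20.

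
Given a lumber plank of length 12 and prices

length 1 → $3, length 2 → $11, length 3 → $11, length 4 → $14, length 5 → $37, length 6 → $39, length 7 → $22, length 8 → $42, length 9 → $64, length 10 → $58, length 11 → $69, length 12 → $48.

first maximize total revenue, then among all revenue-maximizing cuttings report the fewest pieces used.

3

Consider every possible first cut. r[k] is the best of p[i]+r[k−i] over all sellable i≤k.
r[1] = 3
r[2] = 11
r[3] = 14  (first piece 1, then r[2]=11)
r[4] = 22  (first piece 2, then r[2]=11)
r[5] = 37
r[6] = 40  (first piece 1, then r[5]=37)
r[7] = 48  (first piece 2, then r[5]=37)
r[8] = 51  (first piece 1, then r[7]=48)
r[9] = 64
r[10] = 74  (first piece 5, then r[5]=37)
r[11] = 77  (first piece 1, then r[10]=74)
r[12] = 85  (first piece 2, then r[10]=74)
Maximum revenue is $85.
Now minimize piece count subject to staying optimal: for each k, pieces[k] = 1 + min over i with p[i]+r[k−i]=r[k] of pieces[k−i].
pieces[9] = 1
pieces[10] = 2
pieces[11] = 3
pieces[12] = 3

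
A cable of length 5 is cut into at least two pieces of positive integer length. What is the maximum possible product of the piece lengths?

6

Define m[k] = max over 1≤i<k of i · max(k−i, m[k−i]); the inner max lets the remainder stay uncut if that's better.
m[2] = 1*max(1,0) = 1*1 = 1
m[3] = 1*max(2,1) = 1*2 = 2
m[4] = 2*max(2,1) = 2*2 = 4
m[5] = 2*max(3,2) = 2*3 = 6
One optimal split: 3 + 2; product 3*2 = 6.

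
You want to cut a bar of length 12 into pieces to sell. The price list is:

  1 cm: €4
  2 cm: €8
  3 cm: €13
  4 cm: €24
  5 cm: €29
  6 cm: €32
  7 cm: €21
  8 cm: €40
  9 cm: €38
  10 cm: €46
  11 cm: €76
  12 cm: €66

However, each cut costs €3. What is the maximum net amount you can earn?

Consider every possible first cut. net[k] is the best of p[i]+net[k−i] over all sellable i≤k, charging 3 whenever i<k.
net[1] = 4
net[2] = max(4+4-3, 8+0) = 8
net[3] = max(4+8-3, 8+4-3, 13+0) = 13
net[4] = max(4+13-3, 8+8-3, 13+4-3, 24+0) = 24
net[5] = max(4+24-3, 8+13-3, 13+8-3, 24+4-3, 29+0) = 29
net[6] = max(4+29-3, 8+24-3, 13+13-3, 24+8-3, 29+4-3, 32+0) = 32
net[7] = max(4+32-3, 8+29-3, 13+24-3, …, 32+4-3, 21+0) = 34
net[8] = max(4+34-3, 8+32-3, 13+29-3, …, 21+4-3, 40+0) = 45
net[9] = max(4+45-3, 8+34-3, 13+32-3, …, 40+4-3, 38+0) = 50
net[10] = max(4+50-3, 8+45-3, 13+34-3, …, 38+4-3, 46+0) = 55
net[11] = max(4+55-3, 8+50-3, 13+45-3, …, 46+4-3, 76+0) = 76
net[12] = max(4+76-3, 8+55-3, 13+50-3, …, 76+4-3, 66+0) = 77
One optimal plan: pieces 11 + 1 (1 cut) → €80 − €3 = €77.

77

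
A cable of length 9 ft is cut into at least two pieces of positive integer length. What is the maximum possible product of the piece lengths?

27

Define m[k] = max over 1≤i<k of i · max(k−i, m[k−i]); the inner max lets the remainder stay uncut if that's better.
m[2] = 1×max(1,0) = 1×1 = 1
m[3] = max(1×2, 2×1) = 2
m[4] = max(1×3, 2×2, 3×1) = 4
m[5] = max(1×4, 2×3, 3×2, 4×1) = 6
m[6] = max(1×6, 2×4, 3×3, 4×2, 5×1) = 9
m[7] = max(1×9, 2×6, 3×4, 4×3, 5×2, 6×1) = 12
m[8] = max(1×12, 2×9, 3×6, …, 6×2, 7×1) = 18
m[9] = max(1×18, 2×12, 3×9, …, 7×2, 8×1) = 27
One optimal split: 3 + 3 + 3; product 3×3×3 = 27.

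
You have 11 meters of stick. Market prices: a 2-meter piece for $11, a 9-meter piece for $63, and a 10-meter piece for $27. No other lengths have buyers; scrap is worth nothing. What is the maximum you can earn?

74

Consider every possible first cut. best[k] is the best of p[i]+best[k−i] over all sellable i≤k.
best[1] = 0
best[2] = 11
best[3] = 11
best[4] = 22  (first piece 2, then best[2]=11)
best[5] = 22
best[6] = 33  (first piece 2, then best[4]=22)
best[7] = 33
best[8] = 44  (first piece 2, then best[6]=33)
best[9] = max(11+33, 63+0) = 63
best[10] = max(11+44, 63+0, 27+0) = 63
best[11] = max(11+63, 63+11, 27+0) = 74
One optimal cutting: 9 + 2 → $74.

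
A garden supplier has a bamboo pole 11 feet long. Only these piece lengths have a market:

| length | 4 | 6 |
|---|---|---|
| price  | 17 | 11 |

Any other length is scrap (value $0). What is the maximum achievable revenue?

Build r[k] bottom-up: r[k] = max over allowed piece i of (p[i] + r[k−i]).
r[1] = 0
r[2] = 0
r[3] = 0
r[4] = 17
r[5] = 17
r[6] = max(17+0, 11+0) = 17
r[7] = max(17+0, 11+0) = 17
r[8] = max(17+17, 11+0) = 34
r[9] = max(17+17, 11+0) = 34
r[10] = max(17+17, 11+17) = 34
r[11] = max(17+17, 11+17) = 34
One optimal cutting: pieces 4 + 4 with 3 feet of scrap → $34.

34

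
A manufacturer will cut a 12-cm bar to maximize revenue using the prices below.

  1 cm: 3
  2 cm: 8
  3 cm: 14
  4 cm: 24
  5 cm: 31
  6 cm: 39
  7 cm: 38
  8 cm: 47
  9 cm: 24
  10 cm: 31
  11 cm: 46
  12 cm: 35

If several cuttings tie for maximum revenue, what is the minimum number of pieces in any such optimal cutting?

Let r[k] be the best obtainable value from length k. For each k, try every first piece i and keep the best of price[i] + r[k−i].
r[1] = 3
r[2] = 8
r[3] = 14
r[4] = 24
r[5] = 31
r[6] = 39
r[7] = 42  (first piece 1, then r[6]=39)
r[8] = 48  (first piece 4, then r[4]=24)
r[9] = 55  (first piece 4, then r[5]=31)
r[10] = 63  (first piece 4, then r[6]=39)
r[11] = 70  (first piece 5, then r[6]=39)
r[12] = 78  (first piece 6, then r[6]=39)
Maximum revenue is 78.
Now minimize piece count subject to staying optimal: for each k, pieces[k] = 1 + min over i with p[i]+r[k−i]=r[k] of pieces[k−i].
pieces[9] = 2
pieces[10] = 2
pieces[11] = 2
pieces[12] = 2

2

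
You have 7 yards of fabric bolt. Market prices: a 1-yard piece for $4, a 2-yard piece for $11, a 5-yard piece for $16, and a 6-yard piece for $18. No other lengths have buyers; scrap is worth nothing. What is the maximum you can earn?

Consider every possible first cut. f[k] is the best of p[i]+f[k−i] over all sellable i≤k.
f[1] = 4
f[2] = max(4+4, 11+0) = 11
f[3] = max(4+11, 11+4) = 15
f[4] = max(4+15, 11+11) = 22
f[5] = max(4+22, 11+15, 16+0) = 26
f[6] = max(4+26, 11+22, 16+4, 18+0) = 33
f[7] = max(4+33, 11+26, 16+11, 18+4) = 37
One optimal cutting: 2 + 2 + 2 + 1 → $37.

37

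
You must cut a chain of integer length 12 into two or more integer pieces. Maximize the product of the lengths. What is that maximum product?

Fill P[k] for k=2..12: at each k try every first piece i and multiply by the better of (k−i) uncut or P[k−i].
P[2] = 1·max(1,0) = 1·1 = 1
P[3] = max(1·2, 2·1) = 2
P[4] = max(1·3, 2·2, 3·1) = 4
P[5] = max(1·4, 2·3, 3·2, 4·1) = 6
P[6] = max(1·6, 2·4, 3·3, 4·2, 5·1) = 9
P[7] = max(1·9, 2·6, 3·4, 4·3, 5·2, 6·1) = 12
P[8] = max(1·12, 2·9, 3·6, …, 6·2, 7·1) = 18
P[9] = max(1·18, 2·12, 3·9, …, 7·2, 8·1) = 27
P[10] = max(1·27, 2·18, 3·12, …, 8·2, 9·1) = 36
P[11] = max(1·36, 2·27, 3·18, …, 9·2, 10·1) = 54
P[12] = max(1·54, 2·36, 3·27, …, 10·2, 11·1) = 81
One optimal split: 3 + 3 + 3 + 3; product 3·3·3·3 = 81.

81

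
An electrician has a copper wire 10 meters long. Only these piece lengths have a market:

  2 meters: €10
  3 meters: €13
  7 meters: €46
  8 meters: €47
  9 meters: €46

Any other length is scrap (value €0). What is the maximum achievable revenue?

59

Build f[k] bottom-up: f[k] = max over allowed piece i of (p[i] + f[k−i]).
f[1] = 0
f[2] = 10
f[3] = max(10+0, 13+0) = 13
f[4] = max(10+10, 13+0) = 20
f[5] = max(10+13, 13+10) = 23
f[6] = max(10+20, 13+13) = 30
f[7] = max(10+23, 13+20, 46+0) = 46
f[8] = max(10+30, 13+23, 46+0, 47+0) = 47
f[9] = max(10+46, 13+30, 46+10, 47+0, 46+0) = 56
f[10] = max(10+47, 13+46, 46+13, 47+10, 46+0) = 59
One optimal cutting: 7 + 3 → €59.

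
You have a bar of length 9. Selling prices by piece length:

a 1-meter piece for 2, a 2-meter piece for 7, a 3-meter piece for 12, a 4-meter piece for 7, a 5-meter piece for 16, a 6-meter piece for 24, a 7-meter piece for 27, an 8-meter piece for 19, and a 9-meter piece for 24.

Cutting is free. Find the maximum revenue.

36

Let v[k] be the best obtainable value from length k. For each k, try every first piece i and keep the best of price[i] + v[k−i].
v[1] = 2
v[2] = 7
v[3] = 12
v[4] = 14  (first piece 1, then v[3]=12)
v[5] = 19  (first piece 2, then v[3]=12)
v[6] = 24  (first piece 3, then v[3]=12)
v[7] = 27
v[8] = 31  (first piece 2, then v[6]=24)
v[9] = 36  (first piece 3, then v[6]=24)
One optimal cutting: 3 + 3 + 3 → 12 + 12 + 12 = 36.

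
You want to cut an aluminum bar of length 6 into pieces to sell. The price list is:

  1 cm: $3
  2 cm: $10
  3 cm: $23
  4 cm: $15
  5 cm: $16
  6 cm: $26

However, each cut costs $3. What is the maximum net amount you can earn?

Consider every possible first cut. v[k] is the best of p[i]+v[k−i] over all sellable i≤k, charging 3 whenever i<k.
v[1] = 3
v[2] = max(3+3-3, 10+0) = 10
v[3] = max(3+10-3, 10+3-3, 23+0) = 23
v[4] = max(3+23-3, 10+10-3, 23+3-3, 15+0) = 23
v[5] = max(3+23-3, 10+23-3, 23+10-3, 15+3-3, 16+0) = 30
v[6] = max(3+30-3, 10+23-3, 23+23-3, 15+10-3, 16+3-3, 26+0) = 43
One optimal plan: pieces 3 + 3 (1 cut) → $46 − $3 = $43.

43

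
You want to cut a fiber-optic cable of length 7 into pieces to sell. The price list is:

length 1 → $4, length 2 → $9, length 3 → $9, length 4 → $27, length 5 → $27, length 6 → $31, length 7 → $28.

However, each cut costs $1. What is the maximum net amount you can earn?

Consider every possible first cut. net[k] is the best of p[i]+net[k−i] over all sellable i≤k, charging 1 whenever i<k.
net[1] = 4
net[2] = max(4+4-1, 9+0) = 9
net[3] = max(4+9-1, 9+4-1, 9+0) = 12
net[4] = max(4+12-1, 9+9-1, 9+4-1, 27+0) = 27
net[5] = max(4+27-1, 9+12-1, 9+9-1, 27+4-1, 27+0) = 30
net[6] = max(4+30-1, 9+27-1, 9+12-1, 27+9-1, 27+4-1, 31+0) = 35
net[7] = max(4+35-1, 9+30-1, 9+27-1, …, 31+4-1, 28+0) = 38
One optimal plan: pieces 4 + 2 + 1 (2 cuts) → $40 − $2 = $38.

38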